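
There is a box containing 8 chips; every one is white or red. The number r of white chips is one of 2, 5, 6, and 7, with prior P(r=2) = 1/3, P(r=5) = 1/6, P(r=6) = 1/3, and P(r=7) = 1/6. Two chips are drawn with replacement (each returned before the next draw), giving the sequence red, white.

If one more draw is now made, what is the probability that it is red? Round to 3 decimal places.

0.436

Compute the likelihood of the observed sequence for each case: P(data | r = 2) = (6/8)(2/8) = 3/16; P(data | r = 5) = (3/8)(5/8) = 15/64; P(data | r = 6) = (2/8)(6/8) = 3/16; P(data | r = 7) = (1/8)(7/8) = 7/64.
Weighting by the prior gives 1/3 · 3/16 = 1/16, 1/6 · 15/64 = 5/128, 1/3 · 3/16 = 1/16, 1/6 · 7/64 = 7/384; these sum to 35/192.
Normalising, the posterior is P(r = 2 | data) = 12/35, P(r = 5 | data) = 3/14, P(r = 6 | data) = 12/35, P(r = 7 | data) = 1/10.
So P(red next | data) = Σ P(red next | H) P(H | data) = (3/4)(12/35) + (3/8)(3/14) + (1/4)(12/35) + (1/8)(1/10) = 61/140.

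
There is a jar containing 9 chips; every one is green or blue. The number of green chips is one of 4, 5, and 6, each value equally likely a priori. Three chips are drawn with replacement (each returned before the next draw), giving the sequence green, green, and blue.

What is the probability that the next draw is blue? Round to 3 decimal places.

For each hypothesis, P(data | H) works out to: P(data | r = 4) = (4/9)(4/9)(5/9) = 0.10974; P(data | r = 5) = (5/9)(5/9)(4/9) = 0.13717; P(data | r = 6) = (6/9)(6/9)(3/9) = 0.14815.
Multiplying each by its prior: 1/3 · 0.10974 = 0.03658, 1/3 · 0.13717 = 0.045725, 1/3 · 0.14815 = 0.049383; with total 0.13169.
The posterior is then P(r = 4 | data) = 0.27778, P(r = 5 | data) = 0.34722, P(r = 6 | data) = 0.375.
Averaging over the posterior, P(blue next | data) = (5/9)(0.27778) + (4/9)(0.34722) + (1/3)(0.375) = 0.43364.

0.434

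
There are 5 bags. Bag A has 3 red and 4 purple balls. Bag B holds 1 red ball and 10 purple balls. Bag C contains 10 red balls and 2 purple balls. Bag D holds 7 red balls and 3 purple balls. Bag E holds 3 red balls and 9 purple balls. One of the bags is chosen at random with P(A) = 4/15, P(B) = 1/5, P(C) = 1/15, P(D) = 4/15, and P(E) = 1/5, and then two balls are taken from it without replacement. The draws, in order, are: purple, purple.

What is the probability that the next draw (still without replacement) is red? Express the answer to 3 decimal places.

The likelihood of the observed sequence under each hypothesis: P(data | bag A) = (4/7)(3/6) = 0.28571; P(data | bag B) = (10/11)(9/10) = 0.81818; P(data | bag C) = (2/12)(1/11) = 0.015152; P(data | bag D) = (3/10)(2/9) = 0.066667; P(data | bag E) = (9/12)(8/11) = 0.54545.
Weighting by the prior gives 4/15 · 0.28571 = 0.07619, 1/5 · 0.81818 = 0.16364, 1/15 · 0.015152 = 0.0010101, 4/15 · 0.066667 = 0.017778, 1/5 · 0.54545 = 0.10909; summing to 0.36771.
Normalising, the posterior is P(bag A | data) = 0.20721, P(bag B | data) = 0.44502, P(bag C | data) = 0.002747, P(bag D | data) = 0.048348, P(bag E | data) = 0.29668.
Averaging over the posterior, P(red next | data) = (3/5)(0.20721) + (1/9)(0.44502) + (1)(0.002747) + (7/8)(0.048348) + (3/10)(0.29668) = 0.30783.

0.308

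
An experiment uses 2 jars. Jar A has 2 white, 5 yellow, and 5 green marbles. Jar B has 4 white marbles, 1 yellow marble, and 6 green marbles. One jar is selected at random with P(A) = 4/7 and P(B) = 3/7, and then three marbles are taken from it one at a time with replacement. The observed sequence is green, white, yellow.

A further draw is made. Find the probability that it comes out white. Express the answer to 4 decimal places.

For each hypothesis, P(data | H) works out to: P(data | jar A) = (5/12)(2/12)(5/12) = 0.028935; P(data | jar B) = (6/11)(4/11)(1/11) = 0.018032.
Multiplying each by its prior: 4/7 · 0.028935 = 0.016534, 3/7 · 0.018032 = 0.0077278; with total 0.024262.
Dividing through by the total gives posterior P(jar A | data) = 0.68149, P(jar B | data) = 0.31851.
So P(white next | data) = Σ P(white next | H) P(H | data) = (1/6)(0.68149) + (4/11)(0.31851) = 0.2294.

0.2294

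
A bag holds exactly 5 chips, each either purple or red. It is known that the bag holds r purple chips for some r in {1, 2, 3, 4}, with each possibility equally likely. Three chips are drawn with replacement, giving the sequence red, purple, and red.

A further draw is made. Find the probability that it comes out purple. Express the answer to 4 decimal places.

0.4160

For each hypothesis, P(data | H) works out to: P(data | r = 1) = (4/5)(1/5)(4/5) = 16/125; P(data | r = 2) = (3/5)(2/5)(3/5) = 18/125; P(data | r = 3) = (2/5)(3/5)(2/5) = 12/125; P(data | r = 4) = (1/5)(4/5)(1/5) = 4/125.
Multiplying each by its prior: 1/4 · 16/125 = 4/125, 1/4 · 18/125 = 9/250, 1/4 · 12/125 = 3/125, 1/4 · 4/125 = 1/125; summing to 1/10.
Normalising, the posterior is P(r = 1 | data) = 8/25, P(r = 2 | data) = 9/25, P(r = 3 | data) = 6/25, P(r = 4 | data) = 2/25.
So P(purple next | data) = Σ P(purple next | H) P(H | data) = (1/5)(8/25) + (2/5)(9/25) + (3/5)(6/25) + (4/5)(2/25) = 52/125.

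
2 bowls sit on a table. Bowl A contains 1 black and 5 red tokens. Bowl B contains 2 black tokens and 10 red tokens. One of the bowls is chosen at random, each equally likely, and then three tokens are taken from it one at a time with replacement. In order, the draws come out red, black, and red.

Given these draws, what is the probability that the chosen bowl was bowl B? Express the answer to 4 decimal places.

0.5000

Under each hypothesis, the probability of the observed sequence is: P(data | bowl A) = (5/6)(1/6)(5/6) = 25/216; P(data | bowl B) = (10/12)(2/12)(10/12) = 25/216.
Multiplying each by its prior: 1/2 · 25/216 = 25/432, 1/2 · 25/216 = 25/432; these sum to 25/216.
By Bayes' rule, P(bowl B | data) = (25/432) / (25/216) = 1/2.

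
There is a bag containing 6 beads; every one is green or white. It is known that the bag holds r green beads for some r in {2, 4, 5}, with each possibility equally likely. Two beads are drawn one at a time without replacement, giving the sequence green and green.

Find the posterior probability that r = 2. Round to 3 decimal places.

The likelihood of the observed sequence under each hypothesis: P(data | r = 2) = (2/6)(1/5) = 1/15; P(data | r = 4) = (4/6)(3/5) = 2/5; P(data | r = 5) = (5/6)(4/5) = 2/3.
The prior-weighted likelihoods are 1/3 · 1/15 = 1/45, 1/3 · 2/5 = 2/15, 1/3 · 2/3 = 2/9; with total 17/45.
Hence P(r = 2 | data) = (1/45) / (17/45) = 1/17.

0.059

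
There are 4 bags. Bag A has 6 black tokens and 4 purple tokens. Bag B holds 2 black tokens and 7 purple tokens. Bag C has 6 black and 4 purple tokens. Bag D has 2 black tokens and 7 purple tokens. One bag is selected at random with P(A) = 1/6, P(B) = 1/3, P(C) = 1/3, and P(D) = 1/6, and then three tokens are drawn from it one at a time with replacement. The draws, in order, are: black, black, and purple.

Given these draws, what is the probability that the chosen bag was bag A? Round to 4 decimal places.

0.2631

Under each hypothesis, the probability of the observed sequence is: P(data | bag A) = (6/10)(6/10)(4/10) = 0.144; P(data | bag B) = (2/9)(2/9)(7/9) = 0.038409; P(data | bag C) = (6/10)(6/10)(4/10) = 0.144; P(data | bag D) = (2/9)(2/9)(7/9) = 0.038409.
Multiplying each by its prior: 1/6 · 0.144 = 0.024, 1/3 · 0.038409 = 0.012803, 1/3 · 0.144 = 0.048, 1/6 · 0.038409 = 0.0064015; summing to 0.091204.
Therefore the posterior P(bag A | data) = (0.024) / (0.091204) = 0.26315.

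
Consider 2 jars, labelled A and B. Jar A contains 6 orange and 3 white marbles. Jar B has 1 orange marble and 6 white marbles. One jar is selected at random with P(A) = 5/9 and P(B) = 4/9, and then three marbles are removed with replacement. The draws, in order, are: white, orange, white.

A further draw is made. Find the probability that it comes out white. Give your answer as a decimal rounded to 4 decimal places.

0.6116

Compute the likelihood of the observed sequence for each case: P(data | jar A) = (3/9)(6/9)(3/9) = 0.074074; P(data | jar B) = (6/7)(1/7)(6/7) = 0.10496.
Weighting by the prior gives 5/9 · 0.074074 = 0.041152, 4/9 · 0.10496 = 0.046647; with total 0.087799.
Dividing through by the total gives posterior P(jar A | data) = 0.46871, P(jar B | data) = 0.53129.
Averaging over the posterior, P(white next | data) = (1/3)(0.46871) + (6/7)(0.53129) = 0.61163.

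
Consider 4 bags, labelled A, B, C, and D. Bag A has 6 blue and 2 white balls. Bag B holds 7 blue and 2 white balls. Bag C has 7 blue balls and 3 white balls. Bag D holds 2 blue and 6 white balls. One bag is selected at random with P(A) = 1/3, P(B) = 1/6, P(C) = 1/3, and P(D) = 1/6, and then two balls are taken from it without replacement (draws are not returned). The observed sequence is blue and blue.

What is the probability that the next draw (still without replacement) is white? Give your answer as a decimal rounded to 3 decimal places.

0.347

For each hypothesis, P(data | H) works out to: P(data | bag A) = (6/8)(5/7) = 0.53571; P(data | bag B) = (7/9)(6/8) = 0.58333; P(data | bag C) = (7/10)(6/9) = 0.46667; P(data | bag D) = (2/8)(1/7) = 0.035714.
Multiplying each by its prior: 1/3 · 0.53571 = 0.17857, 1/6 · 0.58333 = 0.097222, 1/3 · 0.46667 = 0.15556, 1/6 · 0.035714 = 0.0059524; with total 0.4373.
The posterior is then P(bag A | data) = 0.40835, P(bag B | data) = 0.22232, P(bag C | data) = 0.35572, P(bag D | data) = 0.013612.
The predictive probability is P(white next | data) = (1/3)(0.40835) + (2/7)(0.22232) + (3/8)(0.35572) + (1)(0.013612) = 0.34664.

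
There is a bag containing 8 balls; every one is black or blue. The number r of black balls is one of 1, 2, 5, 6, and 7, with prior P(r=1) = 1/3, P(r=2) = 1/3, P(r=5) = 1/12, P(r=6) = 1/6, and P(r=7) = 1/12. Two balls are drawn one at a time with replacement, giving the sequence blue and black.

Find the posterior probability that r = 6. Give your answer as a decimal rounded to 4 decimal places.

0.1967

Compute the likelihood of the observed sequence for each case: P(data | r = 1) = (7/8)(1/8) = 7/64; P(data | r = 2) = (6/8)(2/8) = 3/16; P(data | r = 5) = (3/8)(5/8) = 15/64; P(data | r = 6) = (2/8)(6/8) = 3/16; P(data | r = 7) = (1/8)(7/8) = 7/64.
Weighting by the prior gives 1/3 · 7/64 = 7/192, 1/3 · 3/16 = 1/16, 1/12 · 15/64 = 5/256, 1/6 · 3/16 = 1/32, 1/12 · 7/64 = 7/768; summing to 61/384.
Therefore the posterior P(r = 6 | data) = (1/32) / (61/384) = 12/61.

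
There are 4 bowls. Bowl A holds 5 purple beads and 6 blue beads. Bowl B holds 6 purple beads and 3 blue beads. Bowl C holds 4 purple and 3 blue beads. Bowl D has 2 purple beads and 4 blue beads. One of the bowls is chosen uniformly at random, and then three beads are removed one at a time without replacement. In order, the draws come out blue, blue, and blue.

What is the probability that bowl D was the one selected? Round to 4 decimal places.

0.5530

Compute the likelihood of the observed sequence for each case: P(data | bowl A) = (6/11)(5/10)(4/9) = 0.12121; P(data | bowl B) = (3/9)(2/8)(1/7) = 0.011905; P(data | bowl C) = (3/7)(2/6)(1/5) = 0.028571; P(data | bowl D) = (4/6)(3/5)(2/4) = 0.2.
Multiplying each by its prior: 1/4 · 0.12121 = 0.030303, 1/4 · 0.011905 = 0.0029762, 1/4 · 0.028571 = 0.0071429, 1/4 · 0.2 = 0.05; summing to 0.090422.
Hence P(bowl D | data) = (0.05) / (0.090422) = 0.55296.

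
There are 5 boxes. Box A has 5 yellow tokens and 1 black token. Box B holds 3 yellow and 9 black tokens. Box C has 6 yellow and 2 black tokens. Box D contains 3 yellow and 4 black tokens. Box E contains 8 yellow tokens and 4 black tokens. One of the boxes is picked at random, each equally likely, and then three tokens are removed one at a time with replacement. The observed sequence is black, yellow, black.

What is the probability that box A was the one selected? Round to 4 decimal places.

0.0545

Under each hypothesis, the probability of the observed sequence is: P(data | box A) = (1/6)(5/6)(1/6) = 0.023148; P(data | box B) = (9/12)(3/12)(9/12) = 0.14062; P(data | box C) = (2/8)(6/8)(2/8) = 0.046875; P(data | box D) = (4/7)(3/7)(4/7) = 0.13994; P(data | box E) = (4/12)(8/12)(4/12) = 0.074074.
Multiplying each by its prior: 1/5 · 0.023148 = 0.0046296, 1/5 · 0.14062 = 0.028125, 1/5 · 0.046875 = 0.009375, 1/5 · 0.13994 = 0.027988, 1/5 · 0.074074 = 0.014815; with total 0.084933.
Hence P(box A | data) = (0.0046296) / (0.084933) = 0.054509.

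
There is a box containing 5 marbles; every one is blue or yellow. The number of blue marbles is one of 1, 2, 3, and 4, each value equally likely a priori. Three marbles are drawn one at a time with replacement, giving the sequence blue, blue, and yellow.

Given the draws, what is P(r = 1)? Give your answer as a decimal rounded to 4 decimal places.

Under each hypothesis, the probability of the observed sequence is: P(data | r = 1) = (1/5)(1/5)(4/5) = 4/125; P(data | r = 2) = (2/5)(2/5)(3/5) = 12/125; P(data | r = 3) = (3/5)(3/5)(2/5) = 18/125; P(data | r = 4) = (4/5)(4/5)(1/5) = 16/125.
The prior-weighted likelihoods are 1/4 · 4/125 = 1/125, 1/4 · 12/125 = 3/125, 1/4 · 18/125 = 9/250, 1/4 · 16/125 = 4/125; summing to 1/10.
So P(r = 1 | data) = (1/125) / (1/10) = 2/25.

0.0800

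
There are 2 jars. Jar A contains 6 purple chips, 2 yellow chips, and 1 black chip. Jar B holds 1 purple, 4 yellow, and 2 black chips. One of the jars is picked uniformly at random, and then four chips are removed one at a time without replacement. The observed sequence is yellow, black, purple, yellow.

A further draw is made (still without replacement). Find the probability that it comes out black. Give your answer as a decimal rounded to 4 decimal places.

0.2927

Compute the likelihood of the observed sequence for each case: P(data | jar A) = (2/9)(1/8)(6/7)(1/6) = 0.0039683; P(data | jar B) = (4/7)(2/6)(1/5)(3/4) = 0.028571.
Weighting by the prior gives 1/2 · 0.0039683 = 0.0019841, 1/2 · 0.028571 = 0.014286; with total 0.01627.
Normalising, the posterior is P(jar A | data) = 0.12195, P(jar B | data) = 0.87805.
Averaging over the posterior, P(black next | data) = (0)(0.12195) + (1/3)(0.87805) = 0.29268.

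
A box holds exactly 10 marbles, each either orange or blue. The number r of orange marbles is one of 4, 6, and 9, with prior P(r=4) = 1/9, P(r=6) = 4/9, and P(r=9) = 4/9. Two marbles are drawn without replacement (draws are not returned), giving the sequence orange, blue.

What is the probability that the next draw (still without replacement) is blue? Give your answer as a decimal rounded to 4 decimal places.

Under each hypothesis, the probability of the observed sequence is: P(data | r = 4) = (4/10)(6/9) = 4/15; P(data | r = 6) = (6/10)(4/9) = 4/15; P(data | r = 9) = (9/10)(1/9) = 1/10.
Multiplying each by its prior: 1/9 · 4/15 = 4/135, 4/9 · 4/15 = 16/135, 4/9 · 1/10 = 2/45; these sum to 26/135.
The posterior is then P(r = 4 | data) = 2/13, P(r = 6 | data) = 8/13, P(r = 9 | data) = 3/13.
Averaging over the posterior, P(blue next | data) = (5/8)(2/13) + (3/8)(8/13) + (0)(3/13) = 17/52.

0.3269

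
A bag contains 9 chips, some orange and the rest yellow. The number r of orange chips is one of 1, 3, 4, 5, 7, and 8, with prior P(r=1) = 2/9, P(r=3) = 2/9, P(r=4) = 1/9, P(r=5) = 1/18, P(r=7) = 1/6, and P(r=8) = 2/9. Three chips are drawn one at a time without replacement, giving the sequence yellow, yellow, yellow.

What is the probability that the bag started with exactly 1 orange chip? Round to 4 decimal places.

0.6829

The likelihood of the observed sequence under each hypothesis: P(data | r = 1) = (8/9)(7/8)(6/7) = 2/3; P(data | r = 3) = (6/9)(5/8)(4/7) = 5/21; P(data | r = 4) = (5/9)(4/8)(3/7) = 5/42; P(data | r = 5) = (4/9)(3/8)(2/7) = 1/21; P(data | r = 7) = (2/9)(1/8)(0/7) = 0; P(data | r = 8) = (1/9)(0/8) = 0.
Weighting by the prior gives 2/9 · 2/3 = 4/27, 2/9 · 5/21 = 10/189, 1/9 · 5/42 = 5/378, 1/18 · 1/21 = 1/378, 1/6 · 0 = 0, 2/9 · 0 = 0; summing to 41/189.
So P(r = 1 | data) = (4/27) / (41/189) = 28/41.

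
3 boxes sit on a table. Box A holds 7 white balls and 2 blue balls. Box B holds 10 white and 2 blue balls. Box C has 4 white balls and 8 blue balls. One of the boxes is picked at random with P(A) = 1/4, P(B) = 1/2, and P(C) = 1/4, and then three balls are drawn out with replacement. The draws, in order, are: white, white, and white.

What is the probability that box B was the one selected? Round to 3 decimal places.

Compute the likelihood of the observed sequence for each case: P(data | box A) = (7/9)(7/9)(7/9) = 0.47051; P(data | box B) = (10/12)(10/12)(10/12) = 0.5787; P(data | box C) = (4/12)(4/12)(4/12) = 0.037037.
Weighting by the prior gives 1/4 · 0.47051 = 0.11763, 1/2 · 0.5787 = 0.28935, 1/4 · 0.037037 = 0.0092593; with total 0.41624.
By Bayes' rule, P(box B | data) = (0.28935) / (0.41624) = 0.69516.

0.695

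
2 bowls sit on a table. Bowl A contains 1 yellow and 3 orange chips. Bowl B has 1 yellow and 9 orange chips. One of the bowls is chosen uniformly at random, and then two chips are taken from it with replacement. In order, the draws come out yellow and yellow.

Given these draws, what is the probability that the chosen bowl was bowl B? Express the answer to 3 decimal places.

0.138

For each hypothesis, P(data | H) works out to: P(data | bowl A) = (1/4)(1/4) = 1/16; P(data | bowl B) = (1/10)(1/10) = 1/100.
Multiplying each by its prior: 1/2 · 1/16 = 1/32, 1/2 · 1/100 = 1/200; summing to 29/800.
By Bayes' rule, P(bowl B | data) = (1/200) / (29/800) = 4/29.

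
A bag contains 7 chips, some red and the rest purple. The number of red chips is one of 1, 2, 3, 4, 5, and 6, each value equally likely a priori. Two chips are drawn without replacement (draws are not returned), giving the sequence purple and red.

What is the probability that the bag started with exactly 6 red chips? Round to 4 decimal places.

0.1071

Under each hypothesis, the probability of the observed sequence is: P(data | r = 1) = (6/7)(1/6) = 1/7; P(data | r = 2) = (5/7)(2/6) = 5/21; P(data | r = 3) = (4/7)(3/6) = 2/7; P(data | r = 4) = (3/7)(4/6) = 2/7; P(data | r = 5) = (2/7)(5/6) = 5/21; P(data | r = 6) = (1/7)(6/6) = 1/7.
Multiplying each by its prior: 1/6 · 1/7 = 1/42, 1/6 · 5/21 = 5/126, 1/6 · 2/7 = 1/21, 1/6 · 2/7 = 1/21, 1/6 · 5/21 = 5/126, 1/6 · 1/7 = 1/42; summing to 2/9.
Hence P(r = 6 | data) = (1/42) / (2/9) = 3/28.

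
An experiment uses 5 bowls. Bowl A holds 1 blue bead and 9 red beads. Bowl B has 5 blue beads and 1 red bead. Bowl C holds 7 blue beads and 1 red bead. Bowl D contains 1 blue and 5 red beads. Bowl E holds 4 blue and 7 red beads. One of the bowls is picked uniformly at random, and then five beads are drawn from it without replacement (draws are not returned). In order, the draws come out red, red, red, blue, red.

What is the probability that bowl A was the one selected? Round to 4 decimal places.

0.3056

The likelihood of the observed sequence under each hypothesis: P(data | bowl A) = (9/10)(8/9)(7/8)(1/7)(6/6) = 1/10; P(data | bowl B) = (1/6)(0/5) = 0; P(data | bowl C) = (1/8)(0/7) = 0; P(data | bowl D) = (5/6)(4/5)(3/4)(1/3)(2/2) = 1/6; P(data | bowl E) = (7/11)(6/10)(5/9)(4/8)(4/7) = 2/33.
The prior-weighted likelihoods are 1/5 · 1/10 = 1/50, 1/5 · 0 = 0, 1/5 · 0 = 0, 1/5 · 1/6 = 1/30, 1/5 · 2/33 = 2/165; summing to 18/275.
Hence P(bowl A | data) = (1/50) / (18/275) = 11/36.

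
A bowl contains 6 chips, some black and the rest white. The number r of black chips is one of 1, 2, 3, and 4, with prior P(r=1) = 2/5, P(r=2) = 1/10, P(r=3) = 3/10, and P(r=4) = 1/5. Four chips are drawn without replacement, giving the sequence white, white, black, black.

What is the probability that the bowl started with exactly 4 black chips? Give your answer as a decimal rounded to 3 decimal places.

0.267

For each hypothesis, P(data | H) works out to: P(data | r = 1) = (5/6)(4/5)(1/4)(0/3) = 0; P(data | r = 2) = (4/6)(3/5)(2/4)(1/3) = 1/15; P(data | r = 3) = (3/6)(2/5)(3/4)(2/3) = 1/10; P(data | r = 4) = (2/6)(1/5)(4/4)(3/3) = 1/15.
The prior-weighted likelihoods are 2/5 · 0 = 0, 1/10 · 1/15 = 1/150, 3/10 · 1/10 = 3/100, 1/5 · 1/15 = 1/75; with total 1/20.
So P(r = 4 | data) = (1/75) / (1/20) = 4/15.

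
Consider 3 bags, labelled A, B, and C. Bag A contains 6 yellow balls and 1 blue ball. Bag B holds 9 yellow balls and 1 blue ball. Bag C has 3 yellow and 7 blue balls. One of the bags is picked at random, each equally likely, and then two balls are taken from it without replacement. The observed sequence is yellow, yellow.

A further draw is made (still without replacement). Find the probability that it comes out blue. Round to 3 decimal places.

Under each hypothesis, the probability of the observed sequence is: P(data | bag A) = (6/7)(5/6) = 5/7; P(data | bag B) = (9/10)(8/9) = 4/5; P(data | bag C) = (3/10)(2/9) = 1/15.
Weighting by the prior gives 1/3 · 5/7 = 5/21, 1/3 · 4/5 = 4/15, 1/3 · 1/15 = 1/45; summing to 166/315.
Normalising, the posterior is P(bag A | data) = 0.45181, P(bag B | data) = 0.50602, P(bag C | data) = 0.042169.
Averaging over the posterior, P(blue next | data) = (1/5)(0.45181) + (1/8)(0.50602) + (7/8)(0.042169) = 0.19051.

0.191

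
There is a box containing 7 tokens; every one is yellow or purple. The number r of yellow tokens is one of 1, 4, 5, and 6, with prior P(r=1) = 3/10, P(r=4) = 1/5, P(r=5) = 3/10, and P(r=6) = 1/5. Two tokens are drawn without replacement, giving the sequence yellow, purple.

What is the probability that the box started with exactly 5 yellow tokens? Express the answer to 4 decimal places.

0.3571

The likelihood of the observed sequence under each hypothesis: P(data | r = 1) = (1/7)(6/6) = 1/7; P(data | r = 4) = (4/7)(3/6) = 2/7; P(data | r = 5) = (5/7)(2/6) = 5/21; P(data | r = 6) = (6/7)(1/6) = 1/7.
Multiplying each by its prior: 3/10 · 1/7 = 3/70, 1/5 · 2/7 = 2/35, 3/10 · 5/21 = 1/14, 1/5 · 1/7 = 1/35; with total 1/5.
Therefore the posterior P(r = 5 | data) = (1/14) / (1/5) = 5/14.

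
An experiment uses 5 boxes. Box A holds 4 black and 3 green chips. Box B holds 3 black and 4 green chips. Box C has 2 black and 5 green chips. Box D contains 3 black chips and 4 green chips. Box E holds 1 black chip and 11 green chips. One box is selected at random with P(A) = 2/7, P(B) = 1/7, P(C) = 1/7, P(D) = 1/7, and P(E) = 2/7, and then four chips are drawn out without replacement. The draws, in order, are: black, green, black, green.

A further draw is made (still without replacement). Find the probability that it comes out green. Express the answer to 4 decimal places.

0.5610

For each hypothesis, P(data | H) works out to: P(data | box A) = (4/7)(3/6)(3/5)(2/4) = 3/35; P(data | box B) = (3/7)(4/6)(2/5)(3/4) = 3/35; P(data | box C) = (2/7)(5/6)(1/5)(4/4) = 1/21; P(data | box D) = (3/7)(4/6)(2/5)(3/4) = 3/35; P(data | box E) = (1/12)(11/11)(0/10) = 0.
Weighting by the prior gives 2/7 · 3/35 = 6/245, 1/7 · 3/35 = 3/245, 1/7 · 1/21 = 1/147, 1/7 · 3/35 = 3/245, 2/7 · 0 = 0; these sum to 41/735.
The posterior is then P(box A | data) = 18/41, P(box B | data) = 9/41, P(box C | data) = 5/41, P(box D | data) = 9/41, P(box E | data) = 0.
So P(green next | data) = Σ P(green next | H) P(H | data) = (1/3)(18/41) + (2/3)(9/41) + (1)(5/41) + (2/3)(9/41) = 23/41.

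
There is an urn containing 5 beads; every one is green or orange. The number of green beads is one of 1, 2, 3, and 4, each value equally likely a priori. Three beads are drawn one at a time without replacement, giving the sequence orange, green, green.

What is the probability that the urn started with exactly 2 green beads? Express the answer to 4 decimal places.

0.2000

Under each hypothesis, the probability of the observed sequence is: P(data | r = 1) = (4/5)(1/4)(0/3) = 0; P(data | r = 2) = (3/5)(2/4)(1/3) = 1/10; P(data | r = 3) = (2/5)(3/4)(2/3) = 1/5; P(data | r = 4) = (1/5)(4/4)(3/3) = 1/5.
The prior-weighted likelihoods are 1/4 · 0 = 0, 1/4 · 1/10 = 1/40, 1/4 · 1/5 = 1/20, 1/4 · 1/5 = 1/20; with total 1/8.
So P(r = 2 | data) = (1/40) / (1/8) = 1/5.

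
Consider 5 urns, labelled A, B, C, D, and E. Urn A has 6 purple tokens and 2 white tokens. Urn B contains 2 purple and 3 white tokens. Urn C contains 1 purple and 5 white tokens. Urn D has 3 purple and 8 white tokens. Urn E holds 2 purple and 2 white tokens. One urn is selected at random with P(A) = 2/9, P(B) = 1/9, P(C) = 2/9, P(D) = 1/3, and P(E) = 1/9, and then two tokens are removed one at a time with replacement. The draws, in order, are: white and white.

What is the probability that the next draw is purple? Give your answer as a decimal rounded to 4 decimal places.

Compute the likelihood of the observed sequence for each case: P(data | urn A) = (2/8)(2/8) = 0.0625; P(data | urn B) = (3/5)(3/5) = 0.36; P(data | urn C) = (5/6)(5/6) = 0.69444; P(data | urn D) = (8/11)(8/11) = 0.52893; P(data | urn E) = (2/4)(2/4) = 0.25.
The prior-weighted likelihoods are 2/9 · 0.0625 = 0.013889, 1/9 · 0.36 = 0.04, 2/9 · 0.69444 = 0.15432, 1/3 · 0.52893 = 0.17631, 1/9 · 0.25 = 0.027778; these sum to 0.4123.
The posterior is then P(urn A | data) = 0.033687, P(urn B | data) = 0.097018, P(urn C | data) = 0.3743, P(urn D | data) = 0.42763, P(urn E | data) = 0.067373.
The predictive probability is P(purple next | data) = (3/4)(0.033687) + (2/5)(0.097018) + (1/6)(0.3743) + (3/11)(0.42763) + (1/2)(0.067373) = 0.27677.

0.2768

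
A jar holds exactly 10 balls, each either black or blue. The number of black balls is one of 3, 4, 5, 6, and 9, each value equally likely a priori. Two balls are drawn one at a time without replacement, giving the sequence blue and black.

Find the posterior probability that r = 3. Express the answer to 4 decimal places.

0.2039

Under each hypothesis, the probability of the observed sequence is: P(data | r = 3) = (7/10)(3/9) = 7/30; P(data | r = 4) = (6/10)(4/9) = 4/15; P(data | r = 5) = (5/10)(5/9) = 5/18; P(data | r = 6) = (4/10)(6/9) = 4/15; P(data | r = 9) = (1/10)(9/9) = 1/10.
Weighting by the prior gives 1/5 · 7/30 = 7/150, 1/5 · 4/15 = 4/75, 1/5 · 5/18 = 1/18, 1/5 · 4/15 = 4/75, 1/5 · 1/10 = 1/50; these sum to 103/450.
Therefore the posterior P(r = 3 | data) = (7/150) / (103/450) = 21/103.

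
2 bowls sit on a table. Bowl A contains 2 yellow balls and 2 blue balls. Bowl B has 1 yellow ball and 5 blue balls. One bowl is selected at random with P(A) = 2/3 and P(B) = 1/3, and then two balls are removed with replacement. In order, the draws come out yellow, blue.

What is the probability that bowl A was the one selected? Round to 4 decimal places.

For each hypothesis, P(data | H) works out to: P(data | bowl A) = (2/4)(2/4) = 1/4; P(data | bowl B) = (1/6)(5/6) = 5/36.
Multiplying each by its prior: 2/3 · 1/4 = 1/6, 1/3 · 5/36 = 5/108; with total 23/108.
So P(bowl A | data) = (1/6) / (23/108) = 18/23.

0.7826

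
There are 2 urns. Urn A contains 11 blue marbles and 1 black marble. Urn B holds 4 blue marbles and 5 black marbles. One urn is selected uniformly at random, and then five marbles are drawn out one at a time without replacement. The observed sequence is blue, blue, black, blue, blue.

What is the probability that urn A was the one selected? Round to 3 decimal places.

For each hypothesis, P(data | H) works out to: P(data | urn A) = (11/12)(10/11)(1/10)(9/9)(8/8) = 1/12; P(data | urn B) = (4/9)(3/8)(5/7)(2/6)(1/5) = 1/126.
Multiplying each by its prior: 1/2 · 1/12 = 1/24, 1/2 · 1/126 = 1/252; these sum to 23/504.
So P(urn A | data) = (1/24) / (23/504) = 21/23.

0.913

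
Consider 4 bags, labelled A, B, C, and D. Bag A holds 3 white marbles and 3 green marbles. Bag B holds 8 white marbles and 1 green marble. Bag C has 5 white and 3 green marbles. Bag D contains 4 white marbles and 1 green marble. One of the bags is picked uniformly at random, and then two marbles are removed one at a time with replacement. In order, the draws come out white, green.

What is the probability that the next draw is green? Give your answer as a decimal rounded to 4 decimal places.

For each hypothesis, P(data | H) works out to: P(data | bag A) = (3/6)(3/6) = 0.25; P(data | bag B) = (8/9)(1/9) = 0.098765; P(data | bag C) = (5/8)(3/8) = 0.23438; P(data | bag D) = (4/5)(1/5) = 0.16.
Weighting by the prior gives 1/4 · 0.25 = 0.0625, 1/4 · 0.098765 = 0.024691, 1/4 · 0.23438 = 0.058594, 1/4 · 0.16 = 0.04; summing to 0.18579.
Normalising, the posterior is P(bag A | data) = 0.33641, P(bag B | data) = 0.1329, P(bag C | data) = 0.31538, P(bag D | data) = 0.2153.
The predictive probability is P(green next | data) = (1/2)(0.33641) + (1/9)(0.1329) + (3/8)(0.31538) + (1/5)(0.2153) = 0.3443.

0.3443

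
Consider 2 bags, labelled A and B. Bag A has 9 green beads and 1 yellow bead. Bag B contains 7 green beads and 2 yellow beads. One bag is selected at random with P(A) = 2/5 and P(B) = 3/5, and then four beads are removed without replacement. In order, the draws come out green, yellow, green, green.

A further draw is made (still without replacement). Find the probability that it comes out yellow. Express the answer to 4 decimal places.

0.1351

For each hypothesis, P(data | H) works out to: P(data | bag A) = (9/10)(1/9)(8/8)(7/7) = 1/10; P(data | bag B) = (7/9)(2/8)(6/7)(5/6) = 5/36.
Multiplying each by its prior: 2/5 · 1/10 = 1/25, 3/5 · 5/36 = 1/12; summing to 37/300.
Normalising, the posterior is P(bag A | data) = 12/37, P(bag B | data) = 25/37.
Averaging over the posterior, P(yellow next | data) = (0)(12/37) + (1/5)(25/37) = 5/37.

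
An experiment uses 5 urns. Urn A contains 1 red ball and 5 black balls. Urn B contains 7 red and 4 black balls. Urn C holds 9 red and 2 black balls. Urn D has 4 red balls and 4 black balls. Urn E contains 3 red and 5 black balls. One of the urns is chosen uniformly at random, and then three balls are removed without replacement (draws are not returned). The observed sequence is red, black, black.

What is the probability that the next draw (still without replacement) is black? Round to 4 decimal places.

Under each hypothesis, the probability of the observed sequence is: P(data | urn A) = (1/6)(5/5)(4/4) = 0.16667; P(data | urn B) = (7/11)(4/10)(3/9) = 0.084848; P(data | urn C) = (9/11)(2/10)(1/9) = 0.018182; P(data | urn D) = (4/8)(4/7)(3/6) = 0.14286; P(data | urn E) = (3/8)(5/7)(4/6) = 0.17857.
Weighting by the prior gives 1/5 · 0.16667 = 0.033333, 1/5 · 0.084848 = 0.01697, 1/5 · 0.018182 = 0.0036364, 1/5 · 0.14286 = 0.028571, 1/5 · 0.17857 = 0.035714; these sum to 0.11823.
Dividing through by the total gives posterior P(urn A | data) = 0.28195, P(urn B | data) = 0.14354, P(urn C | data) = 0.030758, P(urn D | data) = 0.24167, P(urn E | data) = 0.30209.
So P(black next | data) = Σ P(black next | H) P(H | data) = (1)(0.28195) + (1/4)(0.14354) + (0)(0.030758) + (2/5)(0.24167) + (3/5)(0.30209) = 0.59575.

0.5958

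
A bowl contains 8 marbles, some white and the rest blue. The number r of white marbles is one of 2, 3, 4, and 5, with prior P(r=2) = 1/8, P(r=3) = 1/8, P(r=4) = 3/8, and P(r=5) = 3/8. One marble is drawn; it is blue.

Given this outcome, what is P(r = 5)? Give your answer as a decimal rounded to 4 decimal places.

Under each hypothesis, the probability of this draw is: P(data | r = 2) = (6/8) = 3/4; P(data | r = 3) = (5/8) = 5/8; P(data | r = 4) = (4/8) = 1/2; P(data | r = 5) = (3/8) = 3/8.
The prior-weighted likelihoods are 1/8 · 3/4 = 3/32, 1/8 · 5/8 = 5/64, 3/8 · 1/2 = 3/16, 3/8 · 3/8 = 9/64; summing to 1/2.
By Bayes' rule, P(r = 5 | data) = (9/64) / (1/2) = 9/32.

0.2813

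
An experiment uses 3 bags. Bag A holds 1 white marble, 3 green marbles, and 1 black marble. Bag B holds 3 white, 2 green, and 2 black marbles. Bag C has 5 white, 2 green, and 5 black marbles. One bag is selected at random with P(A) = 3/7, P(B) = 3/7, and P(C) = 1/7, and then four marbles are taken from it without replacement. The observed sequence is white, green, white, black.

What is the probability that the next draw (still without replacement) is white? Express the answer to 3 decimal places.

0.340

Compute the likelihood of the observed sequence for each case: P(data | bag A) = (1/5)(3/4)(0/3) = 0; P(data | bag B) = (3/7)(2/6)(2/5)(2/4) = 0.028571; P(data | bag C) = (5/12)(2/11)(4/10)(5/9) = 0.016835.
The prior-weighted likelihoods are 3/7 · 0 = 0, 3/7 · 0.028571 = 0.012245, 1/7 · 0.016835 = 0.002405; with total 0.01465.
Normalising, the posterior is P(bag A | data) = 0, P(bag B | data) = 0.83583, P(bag C | data) = 0.16417.
The predictive probability is P(white next | data) = (1/3)(0.83583) + (3/8)(0.16417) = 0.34017.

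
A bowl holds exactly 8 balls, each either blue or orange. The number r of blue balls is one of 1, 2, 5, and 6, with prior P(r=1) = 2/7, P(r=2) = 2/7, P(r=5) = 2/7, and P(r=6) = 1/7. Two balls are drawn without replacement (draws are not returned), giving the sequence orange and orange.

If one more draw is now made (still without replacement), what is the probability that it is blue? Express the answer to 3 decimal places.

0.291

The likelihood of the observed sequence under each hypothesis: P(data | r = 1) = (7/8)(6/7) = 3/4; P(data | r = 2) = (6/8)(5/7) = 15/28; P(data | r = 5) = (3/8)(2/7) = 3/28; P(data | r = 6) = (2/8)(1/7) = 1/28.
Multiplying each by its prior: 2/7 · 3/4 = 3/14, 2/7 · 15/28 = 15/98, 2/7 · 3/28 = 3/98, 1/7 · 1/28 = 1/196; these sum to 79/196.
Dividing through by the total gives posterior P(r = 1 | data) = 42/79, P(r = 2 | data) = 30/79, P(r = 5 | data) = 6/79, P(r = 6 | data) = 1/79.
Averaging over the posterior, P(blue next | data) = (1/6)(42/79) + (1/3)(30/79) + (5/6)(6/79) + (1)(1/79) = 23/79.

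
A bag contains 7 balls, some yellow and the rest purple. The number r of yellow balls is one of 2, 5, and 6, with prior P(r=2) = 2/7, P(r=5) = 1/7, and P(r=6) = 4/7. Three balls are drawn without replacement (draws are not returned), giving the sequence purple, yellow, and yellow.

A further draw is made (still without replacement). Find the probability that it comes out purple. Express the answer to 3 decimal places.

Under each hypothesis, the probability of the observed sequence is: P(data | r = 2) = (5/7)(2/6)(1/5) = 1/21; P(data | r = 5) = (2/7)(5/6)(4/5) = 4/21; P(data | r = 6) = (1/7)(6/6)(5/5) = 1/7.
The prior-weighted likelihoods are 2/7 · 1/21 = 2/147, 1/7 · 4/21 = 4/147, 4/7 · 1/7 = 4/49; summing to 6/49.
The posterior is then P(r = 2 | data) = 1/9, P(r = 5 | data) = 2/9, P(r = 6 | data) = 2/3.
So P(purple next | data) = Σ P(purple next | H) P(H | data) = (1)(1/9) + (1/4)(2/9) + (0)(2/3) = 1/6.

0.167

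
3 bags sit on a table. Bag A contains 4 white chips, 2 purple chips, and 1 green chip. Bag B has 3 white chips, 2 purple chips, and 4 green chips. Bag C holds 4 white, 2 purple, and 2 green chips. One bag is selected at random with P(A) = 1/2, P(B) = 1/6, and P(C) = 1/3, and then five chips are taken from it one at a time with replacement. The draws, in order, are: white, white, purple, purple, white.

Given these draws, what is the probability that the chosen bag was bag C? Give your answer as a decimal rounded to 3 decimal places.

0.247

Compute the likelihood of the observed sequence for each case: P(data | bag A) = (4/7)(4/7)(2/7)(2/7)(4/7) = 0.015232; P(data | bag B) = (3/9)(3/9)(2/9)(2/9)(3/9) = 0.001829; P(data | bag C) = (4/8)(4/8)(2/8)(2/8)(4/8) = 0.0078125.
The prior-weighted likelihoods are 1/2 · 0.015232 = 0.0076159, 1/6 · 0.001829 = 0.00030483, 1/3 · 0.0078125 = 0.0026042; these sum to 0.010525.
Therefore the posterior P(bag C | data) = (0.0026042) / (0.010525) = 0.24743.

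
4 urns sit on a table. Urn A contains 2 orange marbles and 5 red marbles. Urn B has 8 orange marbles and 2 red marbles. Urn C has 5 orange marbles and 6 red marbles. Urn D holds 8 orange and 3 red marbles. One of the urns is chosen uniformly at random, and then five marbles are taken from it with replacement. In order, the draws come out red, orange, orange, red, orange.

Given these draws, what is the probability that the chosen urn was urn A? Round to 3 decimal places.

For each hypothesis, P(data | H) works out to: P(data | urn A) = (5/7)(2/7)(2/7)(5/7)(2/7) = 0.0119; P(data | urn B) = (2/10)(8/10)(8/10)(2/10)(8/10) = 0.02048; P(data | urn C) = (6/11)(5/11)(5/11)(6/11)(5/11) = 0.027941; P(data | urn D) = (3/11)(8/11)(8/11)(3/11)(8/11) = 0.028612.
Weighting by the prior gives 1/4 · 0.0119 = 0.002975, 1/4 · 0.02048 = 0.00512, 1/4 · 0.027941 = 0.0069854, 1/4 · 0.028612 = 0.007153; these sum to 0.022233.
Hence P(urn A | data) = (0.002975) / (0.022233) = 0.13381.

0.134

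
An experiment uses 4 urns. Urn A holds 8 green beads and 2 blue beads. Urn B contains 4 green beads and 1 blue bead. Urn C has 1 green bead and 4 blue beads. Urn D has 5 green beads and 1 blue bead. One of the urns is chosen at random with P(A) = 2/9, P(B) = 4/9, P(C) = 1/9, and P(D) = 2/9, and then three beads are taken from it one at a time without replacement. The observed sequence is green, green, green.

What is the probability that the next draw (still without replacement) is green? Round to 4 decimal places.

Under each hypothesis, the probability of the observed sequence is: P(data | urn A) = (8/10)(7/9)(6/8) = 7/15; P(data | urn B) = (4/5)(3/4)(2/3) = 2/5; P(data | urn C) = (1/5)(0/4) = 0; P(data | urn D) = (5/6)(4/5)(3/4) = 1/2.
The prior-weighted likelihoods are 2/9 · 7/15 = 14/135, 4/9 · 2/5 = 8/45, 1/9 · 0 = 0, 2/9 · 1/2 = 1/9; summing to 53/135.
Normalising, the posterior is P(urn A | data) = 14/53, P(urn B | data) = 24/53, P(urn C | data) = 0, P(urn D | data) = 15/53.
So P(green next | data) = Σ P(green next | H) P(H | data) = (5/7)(14/53) + (1/2)(24/53) + (2/3)(15/53) = 32/53.

0.6038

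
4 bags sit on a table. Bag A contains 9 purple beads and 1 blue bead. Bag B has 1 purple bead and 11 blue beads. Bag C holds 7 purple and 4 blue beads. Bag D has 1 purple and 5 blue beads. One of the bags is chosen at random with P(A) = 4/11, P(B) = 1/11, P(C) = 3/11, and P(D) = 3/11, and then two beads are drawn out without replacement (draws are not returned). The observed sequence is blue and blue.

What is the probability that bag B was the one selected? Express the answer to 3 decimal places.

0.264

The likelihood of the observed sequence under each hypothesis: P(data | bag A) = (1/10)(0/9) = 0; P(data | bag B) = (11/12)(10/11) = 0.83333; P(data | bag C) = (4/11)(3/10) = 0.10909; P(data | bag D) = (5/6)(4/5) = 0.66667.
Multiplying each by its prior: 4/11 · 0 = 0, 1/11 · 0.83333 = 0.075758, 3/11 · 0.10909 = 0.029752, 3/11 · 0.66667 = 0.18182; summing to 0.28733.
Hence P(bag B | data) = (0.075758) / (0.28733) = 0.26366.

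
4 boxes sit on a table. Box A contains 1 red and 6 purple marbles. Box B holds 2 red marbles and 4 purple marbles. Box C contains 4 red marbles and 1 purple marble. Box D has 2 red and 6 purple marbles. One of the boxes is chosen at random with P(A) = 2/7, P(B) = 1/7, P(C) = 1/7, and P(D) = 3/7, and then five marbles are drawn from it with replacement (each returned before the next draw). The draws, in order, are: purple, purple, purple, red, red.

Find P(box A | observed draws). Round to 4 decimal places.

Under each hypothesis, the probability of the observed sequence is: P(data | box A) = (6/7)(6/7)(6/7)(1/7)(1/7) = 0.012852; P(data | box B) = (4/6)(4/6)(4/6)(2/6)(2/6) = 0.032922; P(data | box C) = (1/5)(1/5)(1/5)(4/5)(4/5) = 0.00512; P(data | box D) = (6/8)(6/8)(6/8)(2/8)(2/8) = 0.026367.
Multiplying each by its prior: 2/7 · 0.012852 = 0.0036719, 1/7 · 0.032922 = 0.0047031, 1/7 · 0.00512 = 0.00073143, 3/7 · 0.026367 = 0.0113; summing to 0.020407.
Hence P(box A | data) = (0.0036719) / (0.020407) = 0.17994.

0.1799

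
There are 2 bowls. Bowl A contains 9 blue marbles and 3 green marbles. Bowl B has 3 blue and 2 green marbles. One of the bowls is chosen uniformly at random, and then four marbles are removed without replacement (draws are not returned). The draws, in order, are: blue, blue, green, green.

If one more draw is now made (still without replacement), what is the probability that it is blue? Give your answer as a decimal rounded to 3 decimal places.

Under each hypothesis, the probability of the observed sequence is: P(data | bowl A) = (9/12)(8/11)(3/10)(2/9) = 2/55; P(data | bowl B) = (3/5)(2/4)(2/3)(1/2) = 1/10.
The prior-weighted likelihoods are 1/2 · 2/55 = 1/55, 1/2 · 1/10 = 1/20; these sum to 3/44.
Dividing through by the total gives posterior P(bowl A | data) = 4/15, P(bowl B | data) = 11/15.
So P(blue next | data) = Σ P(blue next | H) P(H | data) = (7/8)(4/15) + (1)(11/15) = 29/30.

0.967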